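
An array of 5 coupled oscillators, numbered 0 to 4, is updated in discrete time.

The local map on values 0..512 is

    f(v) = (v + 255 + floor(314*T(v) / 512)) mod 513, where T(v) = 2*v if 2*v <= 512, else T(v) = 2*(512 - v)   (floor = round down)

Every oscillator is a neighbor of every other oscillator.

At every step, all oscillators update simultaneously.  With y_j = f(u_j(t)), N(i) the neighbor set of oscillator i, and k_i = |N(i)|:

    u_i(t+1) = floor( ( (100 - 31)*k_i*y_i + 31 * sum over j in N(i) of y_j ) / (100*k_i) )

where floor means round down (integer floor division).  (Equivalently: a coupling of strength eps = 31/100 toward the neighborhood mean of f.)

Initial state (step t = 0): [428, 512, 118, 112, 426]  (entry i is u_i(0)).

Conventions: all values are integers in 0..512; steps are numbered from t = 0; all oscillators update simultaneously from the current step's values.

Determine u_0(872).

Simulating step by step:
t=0: [428, 512, 118, 112, 426]
t=1: [268, 256, 103, 410, 268]
t=2: [320, 322, 427, 300, 320]
t=3: [295, 295, 280, 298, 295]
t=4: [303, 303, 304, 302, 303]
t=5: [301, 301, 301, 301, 301]
t=6: [301, 301, 301, 301, 301]

Answer: u_0(872) = 301
Key observation: The state at step 5, [301, 301, 301, 301, 301], reappears at step 6: the system is in a cycle of period 1 from step 5 on.  Therefore the state at step 872 equals the state at step 5 + ((872 - 5) mod 1) = 5, which is [301, 301, 301, 301, 301].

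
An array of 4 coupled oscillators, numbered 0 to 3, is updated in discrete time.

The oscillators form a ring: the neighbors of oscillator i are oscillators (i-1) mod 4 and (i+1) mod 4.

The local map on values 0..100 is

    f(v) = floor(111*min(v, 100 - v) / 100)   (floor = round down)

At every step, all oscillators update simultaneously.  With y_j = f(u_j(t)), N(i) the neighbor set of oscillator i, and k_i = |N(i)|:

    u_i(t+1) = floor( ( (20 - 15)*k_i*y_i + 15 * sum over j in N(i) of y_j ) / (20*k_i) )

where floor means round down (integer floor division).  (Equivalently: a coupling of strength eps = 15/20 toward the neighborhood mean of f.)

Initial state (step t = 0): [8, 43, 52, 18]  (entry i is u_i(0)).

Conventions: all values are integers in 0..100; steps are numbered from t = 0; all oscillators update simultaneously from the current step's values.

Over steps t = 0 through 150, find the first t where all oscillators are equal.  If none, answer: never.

Answer: 4
Key observation: Synchronization is absorbing here: once all oscillators are equal they stay equal, and step 4 is the first all-equal step.

Derivation:
t=0: [8, 43, 52, 18]  (not all equal)
t=1: [26, 34, 38, 27]  (not all equal)
t=2: [31, 35, 35, 33]  (not all equal)
t=3: [36, 36, 37, 36]  (not all equal)
t=4: [39, 39, 39, 39]  (all equal)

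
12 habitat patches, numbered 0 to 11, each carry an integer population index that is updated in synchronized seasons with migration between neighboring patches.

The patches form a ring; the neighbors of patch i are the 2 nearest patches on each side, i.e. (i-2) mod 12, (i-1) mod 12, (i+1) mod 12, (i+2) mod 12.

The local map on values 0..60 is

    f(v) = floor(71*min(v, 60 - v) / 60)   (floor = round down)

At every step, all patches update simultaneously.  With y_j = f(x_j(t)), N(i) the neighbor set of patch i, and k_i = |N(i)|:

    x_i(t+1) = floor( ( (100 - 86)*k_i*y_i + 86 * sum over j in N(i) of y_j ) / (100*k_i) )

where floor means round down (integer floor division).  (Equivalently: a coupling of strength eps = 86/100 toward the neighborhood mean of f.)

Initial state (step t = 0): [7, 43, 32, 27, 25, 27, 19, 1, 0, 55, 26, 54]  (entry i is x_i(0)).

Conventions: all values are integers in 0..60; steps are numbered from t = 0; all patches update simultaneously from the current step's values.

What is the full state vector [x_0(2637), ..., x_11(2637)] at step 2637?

Answer: [34, 34, 34, 34, 34, 34, 34, 34, 34, 34, 34, 34]
Key observation: The state at step 13, [34, 34, 34, 34, 34, 34, 34, 34, 34, 34, 34, 34], reappears at step 17: the system is in a cycle of period 4 from step 13 on.  Therefore the state at step 2637 equals the state at step 13 + ((2637 - 13) mod 4) = 13, which is [34, 34, 34, 34, 34, 34, 34, 34, 34, 34, 34, 34].

Derivation:
t=0: [7, 43, 32, 27, 25, 27, 19, 1, 0, 55, 26, 54]
t=1: [20, 19, 23, 28, 29, 22, 16, 12, 12, 8, 8, 14]
t=2: [19, 24, 27, 28, 27, 24, 21, 16, 12, 12, 14, 15]
t=3: [22, 26, 28, 29, 29, 26, 22, 19, 17, 15, 16, 19]
t=4: [25, 28, 31, 32, 31, 29, 26, 23, 20, 20, 20, 22]
t=5: [29, 30, 32, 33, 32, 31, 29, 27, 25, 24, 24, 26]
t=6: [31, 32, 33, 33, 33, 32, 32, 31, 30, 29, 29, 31]
t=7: [33, 32, 32, 31, 31, 32, 33, 33, 33, 34, 34, 33]
t=8: [31, 32, 33, 33, 32, 32, 32, 31, 30, 30, 30, 31]
t=9: [33, 32, 32, 32, 32, 32, 33, 34, 34, 34, 34, 34]
t=10: [31, 31, 32, 33, 32, 31, 31, 30, 30, 30, 30, 30]
t=11: [34, 33, 33, 33, 33, 33, 34, 34, 34, 35, 34, 34]
t=12: [30, 30, 30, 31, 30, 30, 30, 30, 29, 29, 29, 30]
t=13: [34, 34, 34, 34, 34, 34, 34, 34, 34, 34, 34, 34]
t=14: [30, 30, 30, 30, 30, 30, 30, 30, 30, 30, 30, 30]
t=15: [35, 35, 35, 35, 35, 35, 35, 35, 35, 35, 35, 35]
t=16: [29, 29, 29, 29, 29, 29, 29, 29, 29, 29, 29, 29]
t=17: [34, 34, 34, 34, 34, 34, 34, 34, 34, 34, 34, 34]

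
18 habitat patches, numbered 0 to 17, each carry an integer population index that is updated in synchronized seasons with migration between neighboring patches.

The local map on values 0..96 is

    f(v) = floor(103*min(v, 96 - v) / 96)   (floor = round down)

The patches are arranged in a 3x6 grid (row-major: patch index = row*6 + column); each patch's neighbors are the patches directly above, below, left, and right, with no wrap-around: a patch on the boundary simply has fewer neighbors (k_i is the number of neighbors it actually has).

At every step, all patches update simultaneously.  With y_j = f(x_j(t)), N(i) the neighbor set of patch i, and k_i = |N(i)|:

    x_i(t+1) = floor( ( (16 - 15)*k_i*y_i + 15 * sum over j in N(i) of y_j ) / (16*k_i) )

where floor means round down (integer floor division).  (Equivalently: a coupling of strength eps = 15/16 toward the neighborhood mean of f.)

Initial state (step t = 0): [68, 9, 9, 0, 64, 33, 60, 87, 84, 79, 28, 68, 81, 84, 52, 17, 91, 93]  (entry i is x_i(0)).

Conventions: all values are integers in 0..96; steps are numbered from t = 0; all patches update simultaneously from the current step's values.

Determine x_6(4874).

Answer: x_6(4874) = 51
Key observation: The state at step 23, [48, 48, 48, 48, 48, 48, 48, 48, 48, 48, 48, 48, 48, 48, 48, 48, 48, 48], reappears at step 25: the system is in a cycle of period 2 from step 23 on.  Therefore the state at step 4874 equals the state at step 23 + ((4874 - 23) mod 2) = 24, which is [51, 51, 51, 51, 51, 51, 51, 51, 51, 51, 51, 51, 51, 51, 51, 51, 51, 51].

Derivation:
t=0: [68, 9, 9, 0, 64, 33, 60, 87, 84, 79, 28, 68, 81, 84, 52, 17, 91, 93]
t=1: [23, 15, 7, 19, 22, 32, 19, 17, 20, 15, 22, 23, 24, 23, 16, 23, 16, 16]
t=2: [18, 16, 18, 15, 25, 24, 22, 20, 14, 21, 20, 24, 22, 20, 22, 17, 21, 20]
t=3: [19, 19, 16, 21, 21, 25, 21, 19, 20, 17, 23, 22, 22, 22, 18, 22, 20, 23]
t=4: [20, 19, 20, 19, 23, 22, 21, 21, 18, 22, 21, 24, 22, 20, 22, 19, 23, 22]
t=5: [21, 21, 19, 22, 21, 24, 22, 20, 22, 20, 23, 22, 21, 22, 20, 23, 21, 24]
t=6: [22, 21, 22, 21, 23, 22, 21, 22, 20, 23, 22, 24, 22, 21, 23, 21, 24, 22]
t=7: [22, 22, 21, 23, 22, 24, 22, 21, 23, 22, 24, 23, 22, 23, 21, 24, 22, 24]
t=8: [23, 22, 23, 22, 24, 23, 22, 23, 22, 24, 23, 24, 23, 22, 24, 22, 24, 23]
t=9: [23, 23, 23, 24, 23, 24, 23, 23, 24, 23, 24, 24, 23, 24, 23, 24, 23, 24]
t=10: [24, 24, 24, 24, 24, 24, 24, 24, 24, 24, 24, 25, 24, 24, 24, 24, 24, 24]
t=11: [25, 25, 25, 25, 25, 25, 25, 25, 25, 25, 25, 25, 25, 25, 25, 25, 25, 25]
t=12: [26, 26, 26, 26, 26, 26, 26, 26, 26, 26, 26, 26, 26, 26, 26, 26, 26, 26]
t=13: [27, 27, 27, 27, 27, 27, 27, 27, 27, 27, 27, 27, 27, 27, 27, 27, 27, 27]
t=14: [28, 28, 28, 28, 28, 28, 28, 28, 28, 28, 28, 28, 28, 28, 28, 28, 28, 28]
t=15: [30, 30, 30, 30, 30, 30, 30, 30, 30, 30, 30, 30, 30, 30, 30, 30, 30, 30]
t=16: [32, 32, 32, 32, 32, 32, 32, 32, 32, 32, 32, 32, 32, 32, 32, 32, 32, 32]
t=17: [34, 34, 34, 34, 34, 34, 34, 34, 34, 34, 34, 34, 34, 34, 34, 34, 34, 34]
t=18: [36, 36, 36, 36, 36, 36, 36, 36, 36, 36, 36, 36, 36, 36, 36, 36, 36, 36]
t=19: [38, 38, 38, 38, 38, 38, 38, 38, 38, 38, 38, 38, 38, 38, 38, 38, 38, 38]
t=20: [40, 40, 40, 40, 40, 40, 40, 40, 40, 40, 40, 40, 40, 40, 40, 40, 40, 40]
t=21: [42, 42, 42, 42, 42, 42, 42, 42, 42, 42, 42, 42, 42, 42, 42, 42, 42, 42]
t=22: [45, 45, 45, 45, 45, 45, 45, 45, 45, 45, 45, 45, 45, 45, 45, 45, 45, 45]
t=23: [48, 48, 48, 48, 48, 48, 48, 48, 48, 48, 48, 48, 48, 48, 48, 48, 48, 48]
t=24: [51, 51, 51, 51, 51, 51, 51, 51, 51, 51, 51, 51, 51, 51, 51, 51, 51, 51]
t=25: [48, 48, 48, 48, 48, 48, 48, 48, 48, 48, 48, 48, 48, 48, 48, 48, 48, 48]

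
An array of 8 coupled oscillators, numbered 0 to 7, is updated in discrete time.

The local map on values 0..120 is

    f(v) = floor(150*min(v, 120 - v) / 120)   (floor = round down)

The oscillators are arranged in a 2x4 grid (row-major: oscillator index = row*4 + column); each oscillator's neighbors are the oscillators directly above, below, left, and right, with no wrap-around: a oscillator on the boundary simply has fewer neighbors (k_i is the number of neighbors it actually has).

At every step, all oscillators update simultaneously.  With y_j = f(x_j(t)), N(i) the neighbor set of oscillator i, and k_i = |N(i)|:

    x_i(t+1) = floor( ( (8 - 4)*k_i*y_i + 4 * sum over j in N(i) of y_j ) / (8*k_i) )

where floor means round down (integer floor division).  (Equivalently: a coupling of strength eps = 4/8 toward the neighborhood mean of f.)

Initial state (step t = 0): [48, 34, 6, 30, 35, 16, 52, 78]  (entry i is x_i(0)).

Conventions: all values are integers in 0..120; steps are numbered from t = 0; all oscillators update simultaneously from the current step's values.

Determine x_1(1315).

Simulating step by step:
t=0: [48, 34, 6, 30, 35, 16, 52, 78]
t=1: [51, 35, 27, 33, 41, 35, 45, 51]
t=2: [55, 44, 39, 44, 52, 46, 51, 55]
t=3: [64, 56, 52, 56, 63, 59, 60, 63]
t=4: [70, 69, 68, 69, 71, 72, 72, 71]
t=5: [62, 62, 63, 63, 61, 60, 61, 61]
t=6: [72, 72, 71, 71, 73, 73, 73, 72]
t=7: [59, 59, 60, 60, 58, 58, 58, 59]
t=8: [72, 73, 74, 74, 72, 72, 72, 73]
t=9: [59, 58, 57, 57, 60, 59, 59, 58]
t=10: [73, 72, 71, 71, 74, 73, 72, 72]
t=11: [58, 59, 60, 60, 57, 58, 59, 60]
t=12: [72, 73, 74, 75, 71, 72, 73, 74]
t=13: [59, 58, 57, 56, 60, 59, 58, 57]
t=14: [73, 72, 71, 70, 74, 73, 71, 71]
t=15: [58, 59, 61, 61, 57, 58, 60, 61]
t=16: [72, 72, 73, 73, 71, 72, 73, 73]
t=17: [60, 59, 58, 58, 60, 59, 58, 58]
t=18: [74, 73, 72, 72, 74, 73, 72, 72]
t=19: [57, 58, 59, 60, 57, 58, 59, 60]
t=20: [71, 72, 73, 74, 71, 72, 73, 74]
t=21: [60, 59, 58, 57, 60, 59, 58, 57]
t=22: [74, 73, 72, 71, 74, 73, 72, 71]
t=23: [57, 58, 59, 60, 57, 58, 59, 60]

Answer: x_1(1315) = 58
Key observation: The state at step 19, [57, 58, 59, 60, 57, 58, 59, 60], reappears at step 23: the system is in a cycle of period 4 from step 19 on.  Therefore the state at step 1315 equals the state at step 19 + ((1315 - 19) mod 4) = 19, which is [57, 58, 59, 60, 57, 58, 59, 60].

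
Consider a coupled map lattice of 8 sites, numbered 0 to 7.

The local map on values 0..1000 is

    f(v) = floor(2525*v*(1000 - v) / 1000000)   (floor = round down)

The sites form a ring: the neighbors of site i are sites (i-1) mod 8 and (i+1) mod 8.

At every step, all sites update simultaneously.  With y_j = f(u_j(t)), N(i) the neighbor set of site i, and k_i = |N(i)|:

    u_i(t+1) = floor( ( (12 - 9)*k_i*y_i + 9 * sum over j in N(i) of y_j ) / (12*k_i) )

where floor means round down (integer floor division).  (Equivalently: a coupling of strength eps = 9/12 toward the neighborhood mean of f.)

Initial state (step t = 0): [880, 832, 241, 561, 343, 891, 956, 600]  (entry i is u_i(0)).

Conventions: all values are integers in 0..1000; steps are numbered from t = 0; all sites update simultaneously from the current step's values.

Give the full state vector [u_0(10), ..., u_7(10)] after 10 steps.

Answer: [603, 603, 603, 603, 603, 603, 603, 603]

Derivation:
t=0: [880, 832, 241, 561, 343, 891, 956, 600]
t=1: [425, 360, 480, 541, 467, 314, 345, 291]
t=2: [567, 612, 610, 628, 595, 585, 541, 575]
t=3: [610, 606, 595, 600, 602, 616, 618, 621]
t=4: [598, 603, 605, 606, 602, 599, 595, 597]
t=5: [605, 604, 603, 603, 604, 606, 606, 607]
t=6: [602, 603, 603, 603, 603, 602, 602, 602]
t=7: [604, 604, 604, 604, 604, 604, 604, 604]
t=8: [603, 603, 603, 603, 603, 603, 603, 603]
t=9: [604, 604, 604, 604, 604, 604, 604, 604]
t=10: [603, 603, 603, 603, 603, 603, 603, 603]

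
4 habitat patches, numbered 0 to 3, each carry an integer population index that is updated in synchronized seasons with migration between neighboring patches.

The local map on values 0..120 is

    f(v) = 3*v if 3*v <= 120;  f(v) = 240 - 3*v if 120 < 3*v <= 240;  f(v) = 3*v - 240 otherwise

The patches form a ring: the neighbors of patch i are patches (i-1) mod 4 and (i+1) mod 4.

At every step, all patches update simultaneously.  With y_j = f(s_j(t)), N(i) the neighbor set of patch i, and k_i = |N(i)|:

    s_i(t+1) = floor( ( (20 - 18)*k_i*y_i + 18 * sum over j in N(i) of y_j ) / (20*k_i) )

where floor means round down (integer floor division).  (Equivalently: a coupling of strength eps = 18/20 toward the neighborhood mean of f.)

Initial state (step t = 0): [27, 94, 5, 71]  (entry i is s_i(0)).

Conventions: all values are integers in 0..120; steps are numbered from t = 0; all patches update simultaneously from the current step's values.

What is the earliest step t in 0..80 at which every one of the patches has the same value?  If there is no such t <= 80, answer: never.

Answer: 18
Key observation: Synchronization is absorbing here: once all patches are equal they stay equal, and step 18 is the first all-equal step.

Derivation:
t=0: [27, 94, 5, 71]  (not all equal)
t=1: [39, 47, 32, 45]  (not all equal)
t=2: [103, 105, 101, 106]  (not all equal)
t=3: [75, 66, 75, 67]  (not all equal)
t=4: [37, 17, 37, 17]  (not all equal)
t=5: [57, 105, 57, 105]  (not all equal)
t=6: [74, 69, 74, 69]  (not all equal)
t=7: [31, 19, 31, 19]  (not all equal)
t=8: [60, 89, 60, 89]  (not all equal)
t=9: [30, 56, 30, 56]  (not all equal)
t=10: [73, 88, 73, 88]  (not all equal)
t=11: [23, 21, 23, 21]  (not all equal)
t=12: [63, 68, 63, 68]  (not all equal)
t=13: [37, 49, 37, 49]  (not all equal)
t=14: [94, 109, 94, 109]  (not all equal)
t=15: [82, 46, 82, 46]  (not all equal)
t=16: [92, 15, 92, 15]  (not all equal)
t=17: [44, 36, 44, 36]  (not all equal)
t=18: [108, 108, 108, 108]  (all equal)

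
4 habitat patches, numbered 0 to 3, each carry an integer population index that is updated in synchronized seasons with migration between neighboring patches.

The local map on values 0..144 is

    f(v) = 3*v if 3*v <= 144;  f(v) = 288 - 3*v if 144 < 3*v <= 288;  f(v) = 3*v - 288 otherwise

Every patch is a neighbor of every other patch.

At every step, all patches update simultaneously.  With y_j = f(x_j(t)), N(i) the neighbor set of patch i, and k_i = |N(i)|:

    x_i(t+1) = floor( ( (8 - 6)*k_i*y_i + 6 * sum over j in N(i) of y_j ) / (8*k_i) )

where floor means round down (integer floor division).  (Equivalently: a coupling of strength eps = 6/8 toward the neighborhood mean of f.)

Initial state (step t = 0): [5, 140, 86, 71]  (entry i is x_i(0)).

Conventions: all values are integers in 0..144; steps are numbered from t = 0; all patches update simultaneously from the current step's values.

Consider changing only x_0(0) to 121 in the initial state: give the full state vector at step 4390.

Answer: [54, 54, 54, 54]
Key observation: The state at step 2, [54, 54, 54, 54], reappears at step 6: the system is in a cycle of period 4 from step 2 on.  Therefore the state at step 4390 equals the state at step 2 + ((4390 - 2) mod 4) = 2, which is [54, 54, 54, 54].

Derivation:
t=0: [121, 140, 86, 71]
t=1: [78, 78, 78, 78]
t=2: [54, 54, 54, 54]
t=3: [126, 126, 126, 126]
t=4: [90, 90, 90, 90]
t=5: [18, 18, 18, 18]
t=6: [54, 54, 54, 54]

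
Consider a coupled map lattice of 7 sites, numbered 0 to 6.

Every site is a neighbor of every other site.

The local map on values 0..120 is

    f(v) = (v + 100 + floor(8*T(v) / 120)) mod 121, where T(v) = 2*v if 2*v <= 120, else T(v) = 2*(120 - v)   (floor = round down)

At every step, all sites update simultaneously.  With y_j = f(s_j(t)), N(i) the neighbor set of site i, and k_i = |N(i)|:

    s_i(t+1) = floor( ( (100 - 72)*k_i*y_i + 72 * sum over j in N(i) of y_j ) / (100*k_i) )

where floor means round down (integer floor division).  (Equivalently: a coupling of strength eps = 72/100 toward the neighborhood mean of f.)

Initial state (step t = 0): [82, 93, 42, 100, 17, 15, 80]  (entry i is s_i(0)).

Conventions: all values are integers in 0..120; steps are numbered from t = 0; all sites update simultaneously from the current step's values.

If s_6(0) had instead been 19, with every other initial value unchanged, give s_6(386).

Simulating step by step:
t=0: [82, 93, 42, 100, 17, 15, 19]
t=1: [68, 70, 62, 71, 77, 76, 58]
t=2: [53, 54, 52, 54, 55, 54, 52]
t=3: [39, 39, 38, 39, 39, 39, 38]
t=4: [22, 22, 22, 22, 22, 22, 22]
t=5: [3, 3, 3, 3, 3, 3, 3]
t=6: [103, 103, 103, 103, 103, 103, 103]
t=7: [84, 84, 84, 84, 84, 84, 84]
t=8: [67, 67, 67, 67, 67, 67, 67]
t=9: [53, 53, 53, 53, 53, 53, 53]
t=10: [39, 39, 39, 39, 39, 39, 39]
t=11: [23, 23, 23, 23, 23, 23, 23]
t=12: [5, 5, 5, 5, 5, 5, 5]
t=13: [105, 105, 105, 105, 105, 105, 105]
t=14: [86, 86, 86, 86, 86, 86, 86]
t=15: [69, 69, 69, 69, 69, 69, 69]
t=16: [54, 54, 54, 54, 54, 54, 54]
t=17: [40, 40, 40, 40, 40, 40, 40]
t=18: [24, 24, 24, 24, 24, 24, 24]
t=19: [6, 6, 6, 6, 6, 6, 6]
t=20: [106, 106, 106, 106, 106, 106, 106]
t=21: [86, 86, 86, 86, 86, 86, 86]

Answer: s_6(386) = 69
Key observation: The state at step 14, [86, 86, 86, 86, 86, 86, 86], reappears at step 21: the system is in a cycle of period 7 from step 14 on.  Therefore the state at step 386 equals the state at step 14 + ((386 - 14) mod 7) = 15, which is [69, 69, 69, 69, 69, 69, 69].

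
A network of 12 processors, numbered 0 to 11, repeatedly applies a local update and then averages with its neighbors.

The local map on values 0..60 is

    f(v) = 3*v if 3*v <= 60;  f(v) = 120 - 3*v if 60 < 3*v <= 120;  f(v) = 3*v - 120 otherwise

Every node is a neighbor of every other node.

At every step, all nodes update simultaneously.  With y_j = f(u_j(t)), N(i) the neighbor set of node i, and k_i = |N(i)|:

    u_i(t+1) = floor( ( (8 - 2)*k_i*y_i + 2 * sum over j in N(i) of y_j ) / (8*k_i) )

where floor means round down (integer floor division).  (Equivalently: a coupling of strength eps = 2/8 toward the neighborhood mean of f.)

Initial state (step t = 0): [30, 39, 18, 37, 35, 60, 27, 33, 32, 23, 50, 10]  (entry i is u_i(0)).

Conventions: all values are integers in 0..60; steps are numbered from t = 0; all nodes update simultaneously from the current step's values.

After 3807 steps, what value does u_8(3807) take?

Answer: u_8(3807) = 18
Key observation: The state at step 16, [54, 54, 54, 54, 54, 54, 54, 54, 54, 54, 54, 54], reappears at step 20: the system is in a cycle of period 4 from step 16 on.  Therefore the state at step 3807 equals the state at step 16 + ((3807 - 16) mod 4) = 19, which is [18, 18, 18, 18, 18, 18, 18, 18, 18, 18, 18, 18].

Derivation:
t=0: [30, 39, 18, 37, 35, 60, 27, 33, 32, 23, 50, 10]
t=1: [30, 10, 47, 14, 19, 51, 36, 23, 25, 45, 30, 30]
t=2: [30, 30, 24, 39, 50, 33, 17, 46, 41, 19, 30, 30]
t=3: [29, 29, 42, 10, 29, 23, 45, 21, 10, 49, 29, 29]
t=4: [32, 32, 13, 30, 32, 45, 19, 50, 30, 28, 32, 32]
t=5: [25, 25, 36, 29, 25, 19, 49, 29, 29, 34, 25, 25]
t=6: [42, 42, 18, 33, 42, 51, 29, 33, 33, 23, 42, 42]
t=7: [10, 10, 45, 21, 10, 30, 30, 21, 21, 43, 10, 10]
t=8: [31, 31, 20, 50, 31, 31, 31, 50, 50, 15, 31, 31]
t=9: [28, 28, 52, 30, 28, 28, 28, 30, 30, 41, 28, 28]
t=10: [34, 34, 34, 30, 34, 34, 34, 30, 30, 10, 34, 34]
t=11: [19, 19, 19, 27, 19, 19, 19, 27, 27, 27, 19, 19]
t=12: [55, 55, 55, 42, 55, 55, 55, 42, 42, 42, 55, 55]
t=13: [41, 41, 41, 13, 41, 41, 41, 13, 13, 13, 41, 41]
t=14: [6, 6, 6, 32, 6, 6, 6, 32, 32, 32, 6, 6]
t=15: [18, 18, 18, 22, 18, 18, 18, 22, 22, 22, 18, 18]
t=16: [54, 54, 54, 54, 54, 54, 54, 54, 54, 54, 54, 54]
t=17: [42, 42, 42, 42, 42, 42, 42, 42, 42, 42, 42, 42]
t=18: [6, 6, 6, 6, 6, 6, 6, 6, 6, 6, 6, 6]
t=19: [18, 18, 18, 18, 18, 18, 18, 18, 18, 18, 18, 18]
t=20: [54, 54, 54, 54, 54, 54, 54, 54, 54, 54, 54, 54]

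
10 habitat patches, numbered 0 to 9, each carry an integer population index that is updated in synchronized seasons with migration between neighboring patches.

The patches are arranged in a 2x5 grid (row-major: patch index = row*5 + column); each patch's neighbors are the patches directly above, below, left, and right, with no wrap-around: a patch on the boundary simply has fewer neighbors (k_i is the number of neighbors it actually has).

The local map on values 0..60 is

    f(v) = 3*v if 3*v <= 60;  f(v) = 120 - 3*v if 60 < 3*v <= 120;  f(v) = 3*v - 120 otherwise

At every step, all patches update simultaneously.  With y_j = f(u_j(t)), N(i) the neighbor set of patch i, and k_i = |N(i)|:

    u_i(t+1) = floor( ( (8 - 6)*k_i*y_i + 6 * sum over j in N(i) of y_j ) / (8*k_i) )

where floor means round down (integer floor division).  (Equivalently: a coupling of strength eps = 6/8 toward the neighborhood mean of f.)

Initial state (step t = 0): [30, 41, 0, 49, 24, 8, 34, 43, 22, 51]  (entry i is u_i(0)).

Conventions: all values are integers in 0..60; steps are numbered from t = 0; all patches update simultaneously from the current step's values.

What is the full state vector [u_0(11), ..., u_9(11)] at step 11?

Simulating step by step:
t=0: [30, 41, 0, 49, 24, 8, 34, 43, 22, 51]
t=1: [17, 12, 9, 32, 34, 24, 13, 20, 30, 46]
t=2: [44, 38, 36, 24, 20, 45, 45, 39, 33, 22]
t=3: [10, 11, 17, 35, 53, 13, 9, 12, 31, 43]
t=4: [34, 35, 33, 33, 18, 31, 33, 35, 21, 27]
t=5: [20, 18, 18, 38, 36, 21, 19, 28, 33, 51]
t=6: [56, 56, 37, 23, 17, 58, 51, 42, 24, 20]
t=7: [50, 34, 28, 39, 54, 43, 35, 24, 41, 52]
t=8: [17, 24, 26, 21, 25, 19, 22, 25, 22, 25]
t=9: [52, 48, 48, 49, 49, 53, 51, 48, 50, 48]
t=10: [32, 29, 24, 27, 25, 35, 30, 27, 26, 27]
t=11: [24, 33, 39, 43, 40, 24, 29, 39, 39, 42]

Answer: [24, 33, 39, 43, 40, 24, 29, 39, 39, 42]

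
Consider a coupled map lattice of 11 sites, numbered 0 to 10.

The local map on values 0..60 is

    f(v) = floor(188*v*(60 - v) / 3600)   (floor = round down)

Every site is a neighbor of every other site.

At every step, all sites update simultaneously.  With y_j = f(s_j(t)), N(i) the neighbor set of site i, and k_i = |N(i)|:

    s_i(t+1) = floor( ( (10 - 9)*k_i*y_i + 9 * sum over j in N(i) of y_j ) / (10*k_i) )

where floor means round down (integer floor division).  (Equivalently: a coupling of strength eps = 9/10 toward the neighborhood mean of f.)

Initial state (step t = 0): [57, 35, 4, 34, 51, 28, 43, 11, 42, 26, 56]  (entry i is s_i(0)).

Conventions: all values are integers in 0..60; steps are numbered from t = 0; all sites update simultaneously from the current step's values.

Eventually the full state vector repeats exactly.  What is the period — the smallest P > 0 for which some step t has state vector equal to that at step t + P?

Answer: 2
Key observation: The state at step 2, [46, 46, 46, 46, 46, 46, 46, 46, 46, 46, 46], reappears at step 4 — and no state repeats earlier — so the cycle the system enters has period 2.

Derivation:
t=0: [57, 35, 4, 34, 51, 28, 43, 11, 42, 26, 56]
t=1: [30, 31, 30, 31, 30, 31, 31, 30, 31, 31, 30]
t=2: [46, 46, 46, 46, 46, 46, 46, 46, 46, 46, 46]
t=3: [33, 33, 33, 33, 33, 33, 33, 33, 33, 33, 33]
t=4: [46, 46, 46, 46, 46, 46, 46, 46, 46, 46, 46]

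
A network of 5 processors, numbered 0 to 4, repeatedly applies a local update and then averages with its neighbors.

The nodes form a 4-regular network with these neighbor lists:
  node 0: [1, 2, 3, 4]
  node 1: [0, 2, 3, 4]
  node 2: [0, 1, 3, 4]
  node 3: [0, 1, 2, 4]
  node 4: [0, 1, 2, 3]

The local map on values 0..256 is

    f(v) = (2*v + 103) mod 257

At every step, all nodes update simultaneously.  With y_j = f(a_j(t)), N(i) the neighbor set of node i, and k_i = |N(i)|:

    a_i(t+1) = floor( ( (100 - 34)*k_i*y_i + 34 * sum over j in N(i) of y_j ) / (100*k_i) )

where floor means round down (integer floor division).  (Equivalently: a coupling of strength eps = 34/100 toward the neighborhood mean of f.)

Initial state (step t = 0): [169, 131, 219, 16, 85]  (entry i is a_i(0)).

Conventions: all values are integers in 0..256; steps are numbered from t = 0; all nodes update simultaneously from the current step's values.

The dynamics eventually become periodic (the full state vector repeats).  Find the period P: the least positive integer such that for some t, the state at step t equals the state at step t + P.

Answer: 16
Key observation: The state at step 82, [227, 228, 228, 228, 228], reappears at step 98 — and no state repeats earlier — so the cycle the system enters has period 16.

Derivation:
t=0: [169, 131, 219, 16, 85]
t=1: [145, 102, 55, 117, 49]
t=2: [136, 86, 180, 103, 173]
t=3: [117, 60, 168, 79, 160]
t=4: [101, 183, 160, 57, 151]
t=5: [94, 189, 162, 192, 152]
t=6: [88, 197, 166, 200, 154]
t=7: [84, 209, 173, 212, 159]
t=8: [41, 37, 143, 40, 127]
t=9: [172, 167, 141, 171, 123]
t=10: [175, 169, 139, 174, 119]
t=11: [179, 172, 137, 178, 114]
t=12: [184, 176, 136, 183, 109]
t=13: [191, 182, 136, 190, 105]
t=14: [202, 191, 139, 201, 103]
t=15: [220, 207, 147, 219, 106]
t=16: [38, 23, 102, 37, 55]
t=17: [168, 150, 94, 167, 187]
t=18: [169, 148, 84, 168, 191]
t=19: [169, 145, 71, 168, 194]
t=20: [189, 161, 224, 188, 217]
t=21: [186, 153, 78, 184, 70]
t=22: [195, 157, 71, 193, 210]
t=23: [210, 166, 215, 208, 80]
t=24: [23, 120, 29, 21, 21]
t=25: [143, 107, 150, 141, 141]
t=26: [126, 84, 134, 124, 124]
t=27: [91, 43, 100, 89, 89]
t=28: [42, 135, 52, 40, 40]
t=29: [181, 141, 193, 179, 179]
t=30: [202, 156, 216, 200, 200]
t=31: [222, 169, 90, 219, 219]
t=32: [44, 131, 40, 40, 40]
t=33: [181, 134, 177, 177, 177]
t=34: [197, 143, 193, 193, 193]
t=35: [228, 166, 224, 224, 224]
t=36: [54, 130, 49, 49, 49]
t=37: [199, 139, 193, 193, 193]
t=38: [230, 161, 223, 223, 223]
t=39: [55, 123, 47, 47, 47]
t=40: [198, 129, 189, 189, 189]
t=41: [225, 146, 215, 215, 215]
t=42: [42, 99, 30, 30, 30]
t=43: [168, 86, 154, 154, 154]
t=44: [160, 66, 144, 144, 144]
t=45: [163, 203, 145, 145, 145]
t=46: [169, 215, 148, 148, 148]
t=47: [159, 64, 135, 135, 135]
t=48: [157, 195, 129, 129, 129]
t=49: [152, 195, 119, 119, 119]
t=50: [140, 189, 102, 102, 102]
t=51: [114, 171, 71, 71, 71]
t=52: [127, 192, 225, 225, 225]
t=53: [95, 170, 60, 60, 60]
t=54: [96, 182, 203, 203, 203]
t=55: [107, 206, 230, 230, 230]
t=56: [52, 18, 45, 45, 45]
t=57: [197, 158, 189, 189, 189]
t=58: [229, 184, 220, 220, 220]
t=59: [56, 152, 46, 46, 46]
t=60: [204, 167, 192, 192, 192]
t=61: [241, 199, 227, 227, 227]
t=62: [78, 178, 62, 62, 62]
t=63: [76, 191, 205, 205, 205]
t=64: [252, 237, 253, 253, 253]
t=65: [90, 73, 92, 92, 92]
t=66: [45, 174, 48, 48, 48]
t=67: [194, 195, 198, 198, 198]
t=68: [236, 237, 240, 240, 240]
t=69: [63, 64, 67, 67, 67]
t=70: [231, 232, 235, 235, 235]
t=71: [53, 54, 57, 57, 57]
t=72: [211, 212, 215, 215, 215]
t=73: [13, 14, 17, 17, 17]
t=74: [131, 132, 135, 135, 135]
t=75: [110, 111, 114, 114, 114]
t=76: [68, 69, 72, 72, 72]
t=77: [241, 242, 245, 245, 245]
t=78: [73, 74, 77, 77, 77]
t=79: [185, 186, 42, 42, 42]
t=80: [208, 209, 192, 192, 192]
t=81: [62, 63, 191, 191, 191]
t=82: [227, 228, 228, 228, 228]
t=83: [43, 44, 44, 44, 44]
t=84: [189, 190, 190, 190, 190]
t=85: [224, 225, 225, 225, 225]
t=86: [37, 38, 38, 38, 38]
t=87: [177, 178, 178, 178, 178]
t=88: [200, 201, 201, 201, 201]
t=89: [246, 247, 247, 247, 247]
t=90: [81, 82, 82, 82, 82]
t=91: [8, 9, 9, 9, 9]
t=92: [119, 120, 120, 120, 120]
t=93: [84, 85, 85, 85, 85]
t=94: [14, 15, 15, 15, 15]
t=95: [131, 132, 132, 132, 132]
t=96: [108, 109, 109, 109, 109]
t=97: [62, 63, 63, 63, 63]
t=98: [227, 228, 228, 228, 228]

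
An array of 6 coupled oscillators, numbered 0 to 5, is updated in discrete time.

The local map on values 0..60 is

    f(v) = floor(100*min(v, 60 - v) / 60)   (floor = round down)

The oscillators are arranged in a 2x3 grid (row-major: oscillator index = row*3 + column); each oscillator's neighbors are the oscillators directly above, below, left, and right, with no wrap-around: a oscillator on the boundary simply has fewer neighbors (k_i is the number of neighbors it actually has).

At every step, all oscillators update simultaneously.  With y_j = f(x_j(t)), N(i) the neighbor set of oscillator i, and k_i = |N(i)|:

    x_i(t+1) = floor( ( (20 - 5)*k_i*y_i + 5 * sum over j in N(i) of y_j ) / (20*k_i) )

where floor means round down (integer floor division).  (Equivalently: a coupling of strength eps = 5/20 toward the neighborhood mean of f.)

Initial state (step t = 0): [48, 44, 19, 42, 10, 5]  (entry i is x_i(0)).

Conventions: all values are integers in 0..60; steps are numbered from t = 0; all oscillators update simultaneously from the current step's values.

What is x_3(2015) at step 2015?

Answer: x_3(2015) = 28
Key observation: The state at step 8, [45, 43, 45, 43, 30, 39], reappears at step 12: the system is in a cycle of period 4 from step 8 on.  Therefore the state at step 2015 equals the state at step 8 + ((2015 - 8) mod 4) = 11, which is [27, 27, 28, 28, 44, 36].

Derivation:
t=0: [48, 44, 19, 42, 10, 5]
t=1: [22, 25, 27, 27, 17, 11]
t=2: [37, 39, 41, 41, 29, 22]
t=3: [36, 36, 32, 34, 44, 36]
t=4: [40, 39, 44, 40, 29, 39]
t=5: [33, 35, 28, 34, 44, 35]
t=6: [44, 40, 44, 41, 29, 39]
t=7: [27, 33, 28, 32, 44, 35]
t=8: [45, 43, 45, 43, 30, 39]
t=9: [25, 29, 26, 30, 45, 35]
t=10: [43, 45, 43, 45, 30, 39]
t=11: [27, 27, 28, 28, 44, 36]
t=12: [45, 43, 45, 43, 30, 39]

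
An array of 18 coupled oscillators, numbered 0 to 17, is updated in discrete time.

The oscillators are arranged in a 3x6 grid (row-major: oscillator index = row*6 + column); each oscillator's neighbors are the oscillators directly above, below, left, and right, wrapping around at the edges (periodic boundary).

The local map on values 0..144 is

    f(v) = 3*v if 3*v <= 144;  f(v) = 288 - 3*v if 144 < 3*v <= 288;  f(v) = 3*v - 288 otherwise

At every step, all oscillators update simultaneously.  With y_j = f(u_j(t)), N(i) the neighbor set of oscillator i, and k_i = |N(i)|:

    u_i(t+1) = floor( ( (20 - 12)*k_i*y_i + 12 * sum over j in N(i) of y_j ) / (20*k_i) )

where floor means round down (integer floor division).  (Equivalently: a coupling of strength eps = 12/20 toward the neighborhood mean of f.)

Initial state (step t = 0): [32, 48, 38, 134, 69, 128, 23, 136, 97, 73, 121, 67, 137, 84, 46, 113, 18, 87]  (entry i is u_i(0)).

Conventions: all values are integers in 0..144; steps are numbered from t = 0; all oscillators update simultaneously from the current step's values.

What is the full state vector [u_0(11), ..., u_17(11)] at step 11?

Answer: [59, 78, 71, 111, 122, 116, 53, 75, 66, 112, 126, 115, 58, 76, 66, 109, 124, 118]

Derivation:
t=0: [32, 48, 38, 134, 69, 128, 23, 136, 97, 73, 121, 67, 137, 84, 46, 113, 18, 87]
t=1: [103, 112, 105, 92, 83, 82, 91, 85, 67, 64, 73, 74, 83, 93, 85, 76, 56, 64]
t=2: [30, 32, 37, 38, 52, 50, 29, 37, 63, 72, 75, 59, 36, 26, 40, 63, 87, 78]
t=3: [100, 96, 108, 107, 104, 113, 97, 98, 101, 85, 76, 95, 89, 96, 106, 89, 63, 79]
t=4: [16, 8, 26, 30, 46, 33, 7, 5, 21, 32, 47, 25, 18, 8, 22, 37, 63, 46]
t=5: [48, 34, 67, 99, 119, 99, 37, 25, 63, 99, 117, 89, 56, 33, 67, 97, 118, 104]
t=6: [108, 101, 79, 28, 49, 42, 98, 91, 78, 29, 49, 39, 104, 97, 78, 26, 50, 42]
t=7: [40, 21, 51, 87, 129, 113, 31, 17, 52, 88, 128, 106, 35, 17, 49, 85, 128, 111]
t=8: [94, 78, 108, 54, 80, 64, 83, 71, 105, 52, 75, 54, 88, 74, 109, 56, 79, 60]
t=9: [34, 49, 51, 100, 69, 81, 50, 57, 53, 103, 78, 96, 42, 55, 52, 100, 71, 87]
t=10: [108, 127, 116, 42, 60, 49, 106, 126, 112, 39, 48, 39, 108, 126, 112, 40, 56, 47]
t=11: [59, 78, 71, 111, 122, 116, 53, 75, 66, 112, 126, 115, 58, 76, 66, 109, 124, 118]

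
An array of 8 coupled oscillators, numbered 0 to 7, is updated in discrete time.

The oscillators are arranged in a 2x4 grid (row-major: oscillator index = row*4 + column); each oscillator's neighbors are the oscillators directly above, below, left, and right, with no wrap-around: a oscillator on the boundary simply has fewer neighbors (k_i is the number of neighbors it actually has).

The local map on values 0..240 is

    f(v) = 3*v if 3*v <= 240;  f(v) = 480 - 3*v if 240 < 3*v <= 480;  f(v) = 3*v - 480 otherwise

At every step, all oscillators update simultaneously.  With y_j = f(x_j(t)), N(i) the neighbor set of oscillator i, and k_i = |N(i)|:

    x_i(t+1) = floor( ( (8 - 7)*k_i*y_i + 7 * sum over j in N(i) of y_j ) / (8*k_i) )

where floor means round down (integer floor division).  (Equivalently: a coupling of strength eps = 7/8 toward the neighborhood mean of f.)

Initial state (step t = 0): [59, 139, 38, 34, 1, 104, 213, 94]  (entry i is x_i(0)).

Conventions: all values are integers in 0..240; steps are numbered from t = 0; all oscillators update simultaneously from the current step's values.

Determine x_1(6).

Simulating step by step:
t=0: [59, 139, 38, 34, 1, 104, 213, 94]
t=1: [51, 141, 108, 149, 151, 86, 159, 138]
t=2: [55, 162, 46, 101, 167, 53, 129, 24]
t=3: [32, 135, 97, 114, 144, 54, 119, 127]
t=4: [65, 139, 121, 143, 118, 92, 146, 126]
t=5: [107, 158, 60, 102, 190, 92, 128, 53]
t=6: [61, 159, 103, 170, 170, 81, 170, 138]

Answer: x_1(6) = 159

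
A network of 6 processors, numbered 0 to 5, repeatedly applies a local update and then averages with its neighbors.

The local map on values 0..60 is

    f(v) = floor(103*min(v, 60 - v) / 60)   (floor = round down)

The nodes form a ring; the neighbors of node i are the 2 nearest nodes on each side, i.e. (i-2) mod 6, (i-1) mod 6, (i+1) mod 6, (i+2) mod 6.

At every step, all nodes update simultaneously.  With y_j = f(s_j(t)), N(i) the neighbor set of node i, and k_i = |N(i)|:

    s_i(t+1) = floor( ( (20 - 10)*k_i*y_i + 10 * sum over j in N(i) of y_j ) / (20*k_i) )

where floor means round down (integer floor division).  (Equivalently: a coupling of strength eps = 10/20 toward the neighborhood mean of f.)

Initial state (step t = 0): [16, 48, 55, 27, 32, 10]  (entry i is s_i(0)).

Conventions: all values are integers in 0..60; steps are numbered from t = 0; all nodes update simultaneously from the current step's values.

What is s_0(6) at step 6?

Simulating step by step:
t=0: [16, 48, 55, 27, 32, 10]
t=1: [25, 22, 21, 34, 36, 26]
t=2: [40, 39, 38, 41, 41, 42]
t=3: [33, 34, 35, 32, 32, 31]
t=4: [45, 45, 44, 46, 47, 47]
t=5: [24, 24, 25, 24, 23, 23]
t=6: [40, 40, 41, 40, 39, 39]

Answer: s_0(6) = 40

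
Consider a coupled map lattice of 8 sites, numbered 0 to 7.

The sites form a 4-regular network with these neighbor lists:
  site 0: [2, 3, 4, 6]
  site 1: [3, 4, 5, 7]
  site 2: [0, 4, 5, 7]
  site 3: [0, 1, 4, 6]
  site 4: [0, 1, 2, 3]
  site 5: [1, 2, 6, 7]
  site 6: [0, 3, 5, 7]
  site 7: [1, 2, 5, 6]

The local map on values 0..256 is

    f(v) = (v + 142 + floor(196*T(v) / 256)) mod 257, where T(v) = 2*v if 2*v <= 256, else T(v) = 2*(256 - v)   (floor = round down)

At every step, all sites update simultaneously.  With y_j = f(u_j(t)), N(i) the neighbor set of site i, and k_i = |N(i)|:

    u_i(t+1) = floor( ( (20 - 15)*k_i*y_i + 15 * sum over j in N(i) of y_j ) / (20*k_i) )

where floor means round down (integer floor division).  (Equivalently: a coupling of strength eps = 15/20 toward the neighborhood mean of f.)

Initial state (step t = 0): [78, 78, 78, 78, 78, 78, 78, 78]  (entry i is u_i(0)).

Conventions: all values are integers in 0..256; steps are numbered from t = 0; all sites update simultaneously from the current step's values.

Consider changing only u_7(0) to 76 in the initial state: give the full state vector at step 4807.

Simulating step by step:
t=0: [78, 78, 78, 78, 78, 78, 78, 76]
t=1: [82, 81, 81, 82, 82, 81, 81, 80]
t=2: [91, 90, 90, 91, 91, 89, 90, 89]
t=3: [113, 112, 112, 113, 113, 111, 112, 111]
t=4: [169, 168, 168, 169, 169, 166, 168, 166]
t=5: [187, 187, 187, 187, 187, 187, 187, 187]
t=6: [177, 177, 177, 177, 177, 177, 177, 177]
t=7: [182, 182, 182, 182, 182, 182, 182, 182]
t=8: [180, 180, 180, 180, 180, 180, 180, 180]
t=9: [181, 181, 181, 181, 181, 181, 181, 181]
t=10: [180, 180, 180, 180, 180, 180, 180, 180]

Answer: [181, 181, 181, 181, 181, 181, 181, 181]
Key observation: The state at step 8, [180, 180, 180, 180, 180, 180, 180, 180], reappears at step 10: the system is in a cycle of period 2 from step 8 on.  Therefore the state at step 4807 equals the state at step 8 + ((4807 - 8) mod 2) = 9, which is [181, 181, 181, 181, 181, 181, 181, 181].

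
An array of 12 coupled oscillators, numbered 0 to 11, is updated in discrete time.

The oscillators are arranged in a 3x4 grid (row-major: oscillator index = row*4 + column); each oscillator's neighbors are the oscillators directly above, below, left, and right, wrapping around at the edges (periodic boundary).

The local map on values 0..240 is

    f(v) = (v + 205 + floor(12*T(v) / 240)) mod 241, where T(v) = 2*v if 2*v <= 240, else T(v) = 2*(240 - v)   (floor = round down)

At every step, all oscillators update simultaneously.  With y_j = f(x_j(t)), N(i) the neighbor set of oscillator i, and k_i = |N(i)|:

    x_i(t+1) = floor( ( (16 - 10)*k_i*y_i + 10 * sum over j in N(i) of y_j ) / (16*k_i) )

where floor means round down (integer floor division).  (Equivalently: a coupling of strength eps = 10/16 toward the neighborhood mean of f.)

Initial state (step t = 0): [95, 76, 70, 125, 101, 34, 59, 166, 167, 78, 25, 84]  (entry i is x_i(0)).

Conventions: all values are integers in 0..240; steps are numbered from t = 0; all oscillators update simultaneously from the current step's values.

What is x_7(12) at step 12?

Simulating step by step:
t=0: [95, 76, 70, 125, 101, 34, 59, 166, 167, 78, 25, 84]
t=1: [81, 42, 78, 84, 81, 31, 74, 91, 90, 83, 114, 115]
t=2: [48, 65, 49, 61, 85, 115, 85, 62, 62, 83, 70, 76]
t=3: [30, 40, 32, 29, 47, 65, 49, 42, 39, 51, 42, 38]
t=4: [130, 86, 132, 165, 50, 22, 52, 46, 45, 16, 47, 42]
t=5: [74, 125, 75, 87, 63, 135, 64, 34, 60, 132, 61, 31]
t=6: [51, 85, 52, 73, 41, 83, 41, 57, 77, 81, 78, 108]
t=7: [32, 44, 32, 39, 26, 40, 26, 32, 43, 52, 44, 56]
t=8: [130, 84, 131, 118, 165, 80, 165, 167, 85, 14, 85, 51]
t=9: [92, 96, 92, 92, 106, 105, 106, 111, 96, 117, 96, 61]
t=10: [68, 72, 68, 62, 76, 79, 76, 72, 67, 79, 67, 56]
t=11: [39, 43, 39, 34, 43, 47, 43, 39, 38, 44, 38, 32]
t=12: [6, 10, 6, 40, 9, 12, 9, 43, 43, 10, 43, 92]

Answer: x_7(12) = 43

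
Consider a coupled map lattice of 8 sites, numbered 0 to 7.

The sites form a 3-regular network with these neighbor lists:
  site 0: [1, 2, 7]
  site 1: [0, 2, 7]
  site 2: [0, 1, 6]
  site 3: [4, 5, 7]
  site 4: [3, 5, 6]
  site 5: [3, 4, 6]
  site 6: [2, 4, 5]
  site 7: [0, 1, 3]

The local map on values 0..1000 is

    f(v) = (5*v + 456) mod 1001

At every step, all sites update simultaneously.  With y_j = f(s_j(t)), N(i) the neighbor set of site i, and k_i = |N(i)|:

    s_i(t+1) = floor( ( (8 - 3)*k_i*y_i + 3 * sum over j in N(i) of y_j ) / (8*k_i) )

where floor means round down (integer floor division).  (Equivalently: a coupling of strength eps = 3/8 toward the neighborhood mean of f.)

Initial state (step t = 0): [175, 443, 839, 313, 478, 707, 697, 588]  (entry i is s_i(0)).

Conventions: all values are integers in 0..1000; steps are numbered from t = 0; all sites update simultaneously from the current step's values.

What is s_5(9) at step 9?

Simulating step by step:
t=0: [175, 443, 839, 313, 478, 707, 697, 588]
t=1: [419, 589, 646, 290, 770, 842, 896, 372]
t=2: [517, 442, 661, 725, 501, 681, 788, 427]
t=3: [275, 588, 610, 348, 765, 714, 566, 465]
t=4: [728, 509, 502, 256, 235, 108, 277, 664]
t=5: [399, 853, 843, 759, 715, 898, 848, 711]
t=6: [454, 588, 649, 276, 252, 709, 637, 181]
t=7: [633, 468, 655, 781, 755, 897, 700, 469]
t=8: [676, 764, 750, 468, 422, 777, 832, 720]
t=9: [586, 305, 340, 615, 570, 456, 520, 269]

Answer: s_5(9) = 456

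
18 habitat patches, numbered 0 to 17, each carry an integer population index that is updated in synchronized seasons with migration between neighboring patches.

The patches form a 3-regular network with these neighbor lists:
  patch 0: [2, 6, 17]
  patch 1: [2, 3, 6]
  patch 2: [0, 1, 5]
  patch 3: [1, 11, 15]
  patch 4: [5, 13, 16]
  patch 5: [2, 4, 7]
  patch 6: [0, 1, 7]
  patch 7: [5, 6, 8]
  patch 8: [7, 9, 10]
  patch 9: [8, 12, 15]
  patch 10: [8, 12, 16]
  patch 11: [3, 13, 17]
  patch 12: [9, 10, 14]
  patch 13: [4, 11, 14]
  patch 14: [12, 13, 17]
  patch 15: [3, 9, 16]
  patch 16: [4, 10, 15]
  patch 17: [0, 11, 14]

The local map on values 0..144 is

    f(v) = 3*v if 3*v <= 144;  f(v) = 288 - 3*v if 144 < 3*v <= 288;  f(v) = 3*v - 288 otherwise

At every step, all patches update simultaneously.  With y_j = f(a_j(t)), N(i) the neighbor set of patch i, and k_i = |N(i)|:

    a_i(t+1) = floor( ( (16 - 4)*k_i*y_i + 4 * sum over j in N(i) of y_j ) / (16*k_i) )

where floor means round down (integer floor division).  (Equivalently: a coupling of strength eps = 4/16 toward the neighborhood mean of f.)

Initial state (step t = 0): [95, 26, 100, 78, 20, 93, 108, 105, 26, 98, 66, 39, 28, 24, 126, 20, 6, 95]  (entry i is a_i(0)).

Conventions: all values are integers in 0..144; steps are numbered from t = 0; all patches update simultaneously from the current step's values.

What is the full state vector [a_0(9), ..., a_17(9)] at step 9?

Answer: [54, 34, 96, 76, 22, 78, 17, 37, 80, 125, 70, 95, 68, 33, 29, 111, 50, 108]

Derivation:
t=0: [95, 26, 100, 78, 20, 93, 108, 105, 26, 98, 66, 39, 28, 24, 126, 20, 6, 95]
t=1: [6, 67, 16, 61, 53, 15, 36, 30, 68, 23, 82, 98, 78, 76, 80, 51, 31, 19]
t=2: [31, 87, 48, 97, 113, 56, 97, 87, 79, 74, 50, 23, 53, 60, 50, 123, 95, 48]
t=3: [94, 32, 128, 17, 57, 108, 14, 34, 57, 71, 118, 73, 125, 102, 135, 66, 24, 133]
t=4: [25, 87, 83, 59, 98, 53, 48, 92, 108, 80, 72, 66, 86, 38, 105, 84, 76, 99]
t=5: [72, 44, 48, 96, 29, 101, 117, 34, 38, 44, 64, 87, 34, 95, 33, 45, 54, 22]
t=6: [76, 116, 126, 24, 77, 39, 72, 92, 113, 128, 100, 26, 103, 20, 88, 122, 121, 66]
t=7: [66, 64, 87, 72, 63, 101, 65, 29, 48, 84, 21, 77, 26, 58, 32, 78, 68, 81]
t=8: [81, 88, 37, 71, 92, 29, 92, 86, 123, 50, 72, 62, 74, 106, 91, 56, 81, 54]
t=9: [54, 34, 96, 76, 22, 78, 17, 37, 80, 125, 70, 95, 68, 33, 29, 111, 50, 108]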